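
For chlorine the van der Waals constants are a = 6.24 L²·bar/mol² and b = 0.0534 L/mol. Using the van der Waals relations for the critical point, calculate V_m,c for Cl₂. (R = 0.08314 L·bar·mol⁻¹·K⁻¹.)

V_m,c ≈ 0.1602 L/mol

For a van der Waals gas, V_m,c = 3b.
V_m,c = 3×0.0534 = 0.1602 L/mol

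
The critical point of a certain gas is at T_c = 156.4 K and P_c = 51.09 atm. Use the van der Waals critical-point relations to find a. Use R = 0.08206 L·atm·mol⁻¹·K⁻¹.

From T_c = 8a/(27Rb) and P_c = a/(27b²): a = 27 R² T_c²/(64 P_c).
a = 27×(0.08206)²×(156.4)²/(64×51.09) = 4447.3/3269.8 = 1.360 L²·atm/mol²

a ≈ 1.360 L²·atm/mol²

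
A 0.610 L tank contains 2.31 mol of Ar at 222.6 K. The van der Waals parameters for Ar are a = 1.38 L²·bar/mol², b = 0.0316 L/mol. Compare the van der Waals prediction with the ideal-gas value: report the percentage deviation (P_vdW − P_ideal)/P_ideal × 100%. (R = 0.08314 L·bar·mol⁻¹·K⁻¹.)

-14.64 %

Ideal: P_ideal = nRT/V = (2.31)(0.08314)(222.6)/0.610 = 70.0837 bar
vdW: P = nRT/(V − nb) − a n²/V² = 42.7511/0.537004 − 7.36382/0.372100 = 79.6104 − 19.7899 = 59.8205 bar
% deviation = (59.8205 − 70.0837)/70.0837 × 100% = -14.64%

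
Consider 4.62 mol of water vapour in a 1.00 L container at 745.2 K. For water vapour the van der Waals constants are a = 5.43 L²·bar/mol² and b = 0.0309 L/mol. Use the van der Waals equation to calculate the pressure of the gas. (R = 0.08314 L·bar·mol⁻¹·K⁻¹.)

P = nRT/(V − nb) − a n²/V²
nRT/(V − nb) = (4.62)(0.08314)(745.2)/(1.00 − 4.62×0.0309) = 286.24/0.85724 = 333.91 bar
a n²/V² = (5.43)(4.62)²/(1.00)² = 115.90 bar
P = 333.91 − 115.90 = 218.0 bar

P ≈ 218.0 bar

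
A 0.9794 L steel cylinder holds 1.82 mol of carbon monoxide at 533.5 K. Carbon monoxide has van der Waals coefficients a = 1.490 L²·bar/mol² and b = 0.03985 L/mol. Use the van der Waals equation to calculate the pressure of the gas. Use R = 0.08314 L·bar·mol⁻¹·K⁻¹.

P ≈ 83.87 bar

P = nRT/(V − nb) − a n²/V²
nRT/(V − nb) = (1.82)(0.08314)(533.5)/(0.9794 − 1.82×0.03985) = 80.726/0.90687 = 89.016 bar
a n²/V² = (1.490)(1.82)²/(0.9794)² = 5.1453 bar
P = 89.016 − 5.1453 = 83.87 bar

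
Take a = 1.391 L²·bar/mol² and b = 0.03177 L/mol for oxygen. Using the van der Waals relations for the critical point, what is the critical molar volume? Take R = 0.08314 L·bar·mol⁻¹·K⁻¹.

V_m,c ≈ 0.09531 L/mol

For a van der Waals gas, V_m,c = 3b.
V_m,c = 3×0.03177 = 0.09531 L/mol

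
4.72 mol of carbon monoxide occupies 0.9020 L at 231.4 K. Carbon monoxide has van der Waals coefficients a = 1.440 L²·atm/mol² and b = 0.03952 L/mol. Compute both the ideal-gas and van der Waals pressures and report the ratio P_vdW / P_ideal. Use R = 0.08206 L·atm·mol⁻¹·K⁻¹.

Ideal: P_ideal = nRT/V = (4.72)(0.08206)(231.4)/0.9020 = 99.3643 atm
vdW: P = nRT/(V − nb) − a n²/V² = 89.6266/0.715466 − 32.0809/0.813604 = 125.270 − 39.4306 = 85.839 atm
Ratio = 85.839/99.3643 = 0.8639

P_vdW / P_ideal ≈ 0.8639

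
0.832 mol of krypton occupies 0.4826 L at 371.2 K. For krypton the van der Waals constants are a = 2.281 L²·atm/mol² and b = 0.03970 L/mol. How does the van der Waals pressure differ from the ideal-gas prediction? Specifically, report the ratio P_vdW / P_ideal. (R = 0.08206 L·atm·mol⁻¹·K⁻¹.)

Ideal: P_ideal = nRT/V = (0.832)(0.08206)(371.2)/0.4826 = 52.5140 atm
vdW: P = nRT/(V − nb) − a n²/V² = 25.3433/0.449570 − 1.57896/0.232903 = 56.3723 − 6.77947 = 49.5928 atm
Ratio = 49.5928/52.5140 = 0.9444

P_vdW / P_ideal ≈ 0.9444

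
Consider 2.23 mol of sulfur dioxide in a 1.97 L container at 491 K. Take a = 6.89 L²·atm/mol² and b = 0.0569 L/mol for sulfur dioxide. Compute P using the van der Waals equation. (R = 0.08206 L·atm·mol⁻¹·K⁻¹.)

P = nRT/(V − nb) − a n²/V²
nRT/(V − nb) = (2.23)(0.08206)(491)/(1.97 − 2.23×0.0569) = 89.850/1.8431 = 48.749 atm
a n²/V² = (6.89)(2.23)²/(1.97)² = 8.8287 atm
P = 48.749 − 8.8287 = 39.92 atm

P ≈ 39.92 atm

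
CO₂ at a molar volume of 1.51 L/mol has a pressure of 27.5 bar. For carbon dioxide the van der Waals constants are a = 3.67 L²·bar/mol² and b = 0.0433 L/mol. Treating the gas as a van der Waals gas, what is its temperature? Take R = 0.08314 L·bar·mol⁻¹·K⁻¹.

T ≈ 513.5 K

T = (P + a/V_m²)(V_m − b)/R
P + a/V_m² = 27.5 + 3.67/(1.51)² = 29.110 bar
V_m − b = 1.51 − 0.0433 = 1.4667 L/mol
T = (29.110)(1.4667)/0.08314 = 513.5 K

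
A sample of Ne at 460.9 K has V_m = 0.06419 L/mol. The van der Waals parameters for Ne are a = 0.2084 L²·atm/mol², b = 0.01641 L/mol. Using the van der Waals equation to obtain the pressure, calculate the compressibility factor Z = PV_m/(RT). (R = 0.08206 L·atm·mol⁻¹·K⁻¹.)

P = RT/(V_m − b) − a/V_m² = (0.08206)(460.9)/(0.06419 − 0.01641) − 0.2084/(0.06419)²
  = 37.821/0.047780 − 50.578 = 791.57 − 50.578 = 740.99 atm
Z = PV_m/(RT) = (740.99)(0.06419)/((0.08206)(460.9)) = 47.564/37.821 = 1.258

Z ≈ 1.258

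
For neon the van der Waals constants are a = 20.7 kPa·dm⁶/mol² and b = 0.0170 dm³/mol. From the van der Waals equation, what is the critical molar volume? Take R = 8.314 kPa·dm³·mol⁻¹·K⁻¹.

For a van der Waals gas, V_m,c = 3b.
V_m,c = 3×0.0170 = 0.05100 dm³/mol

V_m,c ≈ 0.05100 dm³/mol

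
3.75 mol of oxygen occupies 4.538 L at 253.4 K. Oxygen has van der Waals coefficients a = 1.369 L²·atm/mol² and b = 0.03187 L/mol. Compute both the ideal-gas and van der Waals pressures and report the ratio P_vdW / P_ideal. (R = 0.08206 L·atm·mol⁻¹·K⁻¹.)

Ideal: P_ideal = nRT/V = (3.75)(0.08206)(253.4)/4.538 = 17.1832 atm
vdW: P = nRT/(V − nb) − a n²/V² = 77.9775/4.41849 − 19.2516/20.5934 = 17.6480 − 0.934843 = 16.7132 atm
Ratio = 16.7132/17.1832 = 0.9726

P_vdW / P_ideal ≈ 0.9726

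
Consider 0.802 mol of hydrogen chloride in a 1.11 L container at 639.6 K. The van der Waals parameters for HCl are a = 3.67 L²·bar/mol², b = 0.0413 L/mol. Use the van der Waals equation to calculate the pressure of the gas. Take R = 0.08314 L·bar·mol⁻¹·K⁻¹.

P ≈ 37.69 bar

P = nRT/(V − nb) − a n²/V²
nRT/(V − nb) = (0.802)(0.08314)(639.6)/(1.11 − 0.802×0.0413) = 42.647/1.0769 = 39.602 bar
a n²/V² = (3.67)(0.802)²/(1.11)² = 1.9159 bar
P = 39.602 − 1.9159 = 37.69 bar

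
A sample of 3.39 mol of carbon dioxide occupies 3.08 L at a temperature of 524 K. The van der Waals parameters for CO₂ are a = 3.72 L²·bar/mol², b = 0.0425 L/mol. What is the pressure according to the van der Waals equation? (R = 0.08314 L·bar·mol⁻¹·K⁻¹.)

P = nRT/(V − nb) − a n²/V²
nRT/(V − nb) = (3.39)(0.08314)(524)/(3.08 − 3.39×0.0425) = 147.69/2.9359 = 50.305 bar
a n²/V² = (3.72)(3.39)²/(3.08)² = 4.5065 bar
P = 50.305 − 4.5065 = 45.80 bar

P ≈ 45.80 bar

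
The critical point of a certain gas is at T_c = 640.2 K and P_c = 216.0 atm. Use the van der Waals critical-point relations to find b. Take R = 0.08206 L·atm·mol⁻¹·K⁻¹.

From T_c = 8a/(27Rb) and P_c = a/(27b²): b = R T_c/(8 P_c).
b = (0.08206)(640.2)/(8×216.0) = 52.535/1728.0 = 0.03040 L/mol

b ≈ 0.03040 L/mol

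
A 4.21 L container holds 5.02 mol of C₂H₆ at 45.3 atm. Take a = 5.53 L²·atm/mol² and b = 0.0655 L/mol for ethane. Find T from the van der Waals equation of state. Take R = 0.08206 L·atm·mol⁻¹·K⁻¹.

T ≈ 500.9 K

T = (P + a n²/V²)(V − nb)/(nR)
P + a n²/V² = 45.3 + (5.53)(5.02)²/(4.21)² = 53.163 atm
V − nb = 4.21 − (5.02)(0.0655) = 3.8812 L
T = (53.163)(3.8812)/((5.02)(0.08206)) = 500.9 K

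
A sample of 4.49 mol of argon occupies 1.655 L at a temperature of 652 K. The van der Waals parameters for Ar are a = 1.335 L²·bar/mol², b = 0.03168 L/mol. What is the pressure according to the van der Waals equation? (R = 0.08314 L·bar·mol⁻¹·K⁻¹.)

P = nRT/(V − nb) − a n²/V²
nRT/(V − nb) = (4.49)(0.08314)(652)/(1.655 − 4.49×0.03168) = 243.39/1.5128 = 160.89 bar
a n²/V² = (1.335)(4.49)²/(1.655)² = 9.8260 bar
P = 160.89 − 9.8260 = 151.1 bar

P ≈ 151.1 bar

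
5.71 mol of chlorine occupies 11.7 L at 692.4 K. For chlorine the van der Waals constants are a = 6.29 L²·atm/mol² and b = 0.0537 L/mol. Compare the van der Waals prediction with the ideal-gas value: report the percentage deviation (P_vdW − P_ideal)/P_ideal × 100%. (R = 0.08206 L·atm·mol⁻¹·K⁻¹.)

Ideal: P_ideal = nRT/V = (5.71)(0.08206)(692.4)/11.7 = 27.7293 atm
vdW: P = nRT/(V − nb) − a n²/V² = 324.433/11.3934 − 205.080/136.890 = 28.4755 − 1.49814 = 26.9774 atm
% deviation = (26.9774 − 27.7293)/27.7293 × 100% = -2.71%

-2.71 %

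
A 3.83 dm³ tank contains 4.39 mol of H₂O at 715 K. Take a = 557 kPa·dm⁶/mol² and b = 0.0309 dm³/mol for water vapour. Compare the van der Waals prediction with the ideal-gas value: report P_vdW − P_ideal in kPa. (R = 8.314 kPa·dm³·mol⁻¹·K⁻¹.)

ΔP ≈ -481.6 kPa

Ideal: P_ideal = nRT/V = (4.39)(8.314)(715)/3.83 = 6813.68 kPa
vdW: P = nRT/(V − nb) − a n²/V² = 26096.4/3.69435 − 10734.6/14.6689 = 7063.87 − 731.793 = 6332.08 kPa
ΔP = 6332.08 − 6813.68 = -481.6 kPa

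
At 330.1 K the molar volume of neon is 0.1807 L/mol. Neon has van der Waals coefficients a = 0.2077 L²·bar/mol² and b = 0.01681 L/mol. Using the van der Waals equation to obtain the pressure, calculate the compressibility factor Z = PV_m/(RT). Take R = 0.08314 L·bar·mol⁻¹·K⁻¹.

Z ≈ 1.061

P = RT/(V_m − b) − a/V_m² = (0.08314)(330.1)/(0.1807 − 0.01681) − 0.2077/(0.1807)²
  = 27.445/0.16389 − 6.3609 = 167.46 − 6.3609 = 161.10 bar
Z = PV_m/(RT) = (161.10)(0.1807)/((0.08314)(330.1)) = 29.111/27.445 = 1.061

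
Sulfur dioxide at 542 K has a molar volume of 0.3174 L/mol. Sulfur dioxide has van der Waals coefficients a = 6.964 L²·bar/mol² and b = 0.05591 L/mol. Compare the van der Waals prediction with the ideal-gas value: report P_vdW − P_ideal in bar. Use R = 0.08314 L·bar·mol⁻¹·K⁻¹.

Ideal: P_ideal = RT/V_m = (0.08314)(542)/0.3174 = 141.972 bar
vdW: P = RT/(V_m − b) − a/V_m² = 45.0619/0.261490 − 6.964/0.100743 = 172.327 − 69.1264 = 103.201 bar
ΔP = 103.201 − 141.972 = -38.77 bar

ΔP ≈ -38.77 bar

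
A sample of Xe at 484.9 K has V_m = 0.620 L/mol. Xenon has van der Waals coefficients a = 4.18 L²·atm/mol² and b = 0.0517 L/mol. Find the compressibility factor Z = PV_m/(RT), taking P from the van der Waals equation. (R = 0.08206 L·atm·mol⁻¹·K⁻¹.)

Z ≈ 0.9215

P = RT/(V_m − b) − a/V_m² = (0.08206)(484.9)/(0.620 − 0.0517) − 4.18/(0.620)²
  = 39.791/0.56830 − 10.874 = 70.018 − 10.874 = 59.144 atm
Z = PV_m/(RT) = (59.144)(0.620)/((0.08206)(484.9)) = 36.669/39.791 = 0.9215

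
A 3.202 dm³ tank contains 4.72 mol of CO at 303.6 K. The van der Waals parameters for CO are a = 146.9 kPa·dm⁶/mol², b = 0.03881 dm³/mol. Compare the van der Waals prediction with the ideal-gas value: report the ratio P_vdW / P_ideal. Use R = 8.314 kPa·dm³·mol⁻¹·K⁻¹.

Ideal: P_ideal = nRT/V = (4.72)(8.314)(303.6)/3.202 = 3720.77 kPa
vdW: P = nRT/(V − nb) − a n²/V² = 11913.9/3.01882 − 3272.70/10.2528 = 3946.54 − 319.201 = 3627.34 kPa
Ratio = 3627.34/3720.77 = 0.9749

P_vdW / P_ideal ≈ 0.9749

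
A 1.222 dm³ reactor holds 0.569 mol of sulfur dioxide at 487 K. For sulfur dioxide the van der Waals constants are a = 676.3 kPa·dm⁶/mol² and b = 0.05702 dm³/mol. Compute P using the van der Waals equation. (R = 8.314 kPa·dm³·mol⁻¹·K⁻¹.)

P = nRT/(V − nb) − a n²/V²
nRT/(V − nb) = (0.569)(8.314)(487)/(1.222 − 0.569×0.05702) = 2303.8/1.1896 = 1936.6 kPa
a n²/V² = (676.3)(0.569)²/(1.222)² = 146.63 kPa
P = 1936.6 − 146.63 = 1790 kPa

P ≈ 1790 kPa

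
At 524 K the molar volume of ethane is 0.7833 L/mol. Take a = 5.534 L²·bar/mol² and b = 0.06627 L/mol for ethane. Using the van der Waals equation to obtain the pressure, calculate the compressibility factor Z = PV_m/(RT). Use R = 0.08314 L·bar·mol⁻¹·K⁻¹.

P = RT/(V_m − b) − a/V_m² = (0.08314)(524)/(0.7833 − 0.06627) − 5.534/(0.7833)²
  = 43.565/0.71703 − 9.0195 = 60.758 − 9.0195 = 51.739 bar
Z = PV_m/(RT) = (51.739)(0.7833)/((0.08314)(524)) = 40.527/43.565 = 0.9303

Z ≈ 0.9303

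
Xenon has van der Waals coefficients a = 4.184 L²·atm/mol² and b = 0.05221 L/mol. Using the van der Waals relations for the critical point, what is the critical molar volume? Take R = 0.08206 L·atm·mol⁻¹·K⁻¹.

For a van der Waals gas, V_m,c = 3b.
V_m,c = 3×0.05221 = 0.1566 L/mol

V_m,c ≈ 0.1566 L/mol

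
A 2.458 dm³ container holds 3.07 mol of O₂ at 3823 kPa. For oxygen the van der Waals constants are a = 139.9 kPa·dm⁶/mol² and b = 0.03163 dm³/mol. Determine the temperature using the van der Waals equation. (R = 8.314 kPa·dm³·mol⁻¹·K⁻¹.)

T ≈ 373.8 K

T = (P + a n²/V²)(V − nb)/(nR)
P + a n²/V² = 3823 + (139.9)(3.07)²/(2.458)² = 4041.2 kPa
V − nb = 2.458 − (3.07)(0.03163) = 2.3609 dm³
T = (4041.2)(2.3609)/((3.07)(8.314)) = 373.8 K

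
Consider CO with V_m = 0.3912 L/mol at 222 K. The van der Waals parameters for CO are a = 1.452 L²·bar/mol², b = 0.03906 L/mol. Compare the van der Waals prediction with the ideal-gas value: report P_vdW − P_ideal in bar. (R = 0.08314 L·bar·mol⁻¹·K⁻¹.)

ΔP ≈ -4.255 bar

Ideal: P_ideal = RT/V_m = (0.08314)(222)/0.3912 = 47.1807 bar
vdW: P = RT/(V_m − b) − a/V_m² = 18.4571/0.352140 − 1.452/0.153037 = 52.4141 − 9.48790 = 42.9262 bar
ΔP = 42.9262 − 47.1807 = -4.255 bar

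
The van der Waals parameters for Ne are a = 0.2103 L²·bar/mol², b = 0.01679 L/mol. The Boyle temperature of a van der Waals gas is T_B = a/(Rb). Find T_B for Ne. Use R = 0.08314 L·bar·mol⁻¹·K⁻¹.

For a van der Waals gas the second virial coefficient B₂ = b − a/(RT) vanishes at T_B = a/(Rb).
T_B = 0.2103/(0.08314×0.01679) = 0.2103/0.0013959 = 150.7 K

T_B ≈ 150.7 K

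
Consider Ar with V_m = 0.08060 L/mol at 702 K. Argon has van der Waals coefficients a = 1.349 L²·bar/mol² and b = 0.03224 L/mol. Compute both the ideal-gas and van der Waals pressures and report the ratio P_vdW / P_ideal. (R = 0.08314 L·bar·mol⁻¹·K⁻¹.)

Ideal: P_ideal = RT/V_m = (0.08314)(702)/0.08060 = 724.123 bar
vdW: P = RT/(V_m − b) − a/V_m² = 58.3643/0.0483600 − 1.349/0.00649636 = 1206.87 − 207.655 = 999.22 bar
Ratio = 999.22/724.123 = 1.380

P_vdW / P_ideal ≈ 1.380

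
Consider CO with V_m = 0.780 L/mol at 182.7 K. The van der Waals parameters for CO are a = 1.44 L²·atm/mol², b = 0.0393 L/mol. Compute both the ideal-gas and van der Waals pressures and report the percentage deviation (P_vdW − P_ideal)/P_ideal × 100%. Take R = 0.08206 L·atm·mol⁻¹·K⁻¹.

-7.01 %

Ideal: P_ideal = RT/V_m = (0.08206)(182.7)/0.780 = 19.2210 atm
vdW: P = RT/(V_m − b) − a/V_m² = 14.9924/0.740700 − 1.44/0.608400 = 20.2409 − 2.36686 = 17.8740 atm
% deviation = (17.8740 − 19.2210)/19.2210 × 100% = -7.01%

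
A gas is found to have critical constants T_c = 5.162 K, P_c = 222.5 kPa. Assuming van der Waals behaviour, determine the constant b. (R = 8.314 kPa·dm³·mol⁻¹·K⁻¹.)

From T_c = 8a/(27Rb) and P_c = a/(27b²): b = R T_c/(8 P_c).
b = (8.314)(5.162)/(8×222.5) = 42.917/1780.0 = 0.02411 dm³/mol

b ≈ 0.02411 dm³/mol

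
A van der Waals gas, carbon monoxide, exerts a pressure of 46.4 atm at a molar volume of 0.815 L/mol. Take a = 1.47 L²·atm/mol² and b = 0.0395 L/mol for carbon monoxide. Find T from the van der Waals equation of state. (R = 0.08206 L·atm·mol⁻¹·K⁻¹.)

T = (P + a/V_m²)(V_m − b)/R
P + a/V_m² = 46.4 + 1.47/(0.815)² = 48.613 atm
V_m − b = 0.815 − 0.0395 = 0.77550 L/mol
T = (48.613)(0.77550)/0.08206 = 459.4 K

T ≈ 459.4 K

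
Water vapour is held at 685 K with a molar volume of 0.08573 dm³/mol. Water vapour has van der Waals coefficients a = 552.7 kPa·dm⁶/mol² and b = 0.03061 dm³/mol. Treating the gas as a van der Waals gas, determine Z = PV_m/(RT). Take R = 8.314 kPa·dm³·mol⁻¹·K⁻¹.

P = RT/(V_m − b) − a/V_m² = (8.314)(685)/(0.08573 − 0.03061) − 552.7/(0.08573)²
  = 5695.1/0.055120 − 75201 = 103322 − 75201 = 28121 kPa
Z = PV_m/(RT) = (28121)(0.08573)/((8.314)(685)) = 2410.8/5695.1 = 0.4233

Z ≈ 0.4233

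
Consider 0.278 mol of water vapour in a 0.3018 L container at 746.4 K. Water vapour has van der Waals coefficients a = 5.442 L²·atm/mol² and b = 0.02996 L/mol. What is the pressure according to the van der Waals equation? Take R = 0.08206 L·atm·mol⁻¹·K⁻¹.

P = nRT/(V − nb) − a n²/V²
nRT/(V − nb) = (0.278)(0.08206)(746.4)/(0.3018 − 0.278×0.02996) = 17.027/0.29347 = 58.020 atm
a n²/V² = (5.442)(0.278)²/(0.3018)² = 4.6175 atm
P = 58.020 − 4.6175 = 53.40 atm

P ≈ 53.40 atm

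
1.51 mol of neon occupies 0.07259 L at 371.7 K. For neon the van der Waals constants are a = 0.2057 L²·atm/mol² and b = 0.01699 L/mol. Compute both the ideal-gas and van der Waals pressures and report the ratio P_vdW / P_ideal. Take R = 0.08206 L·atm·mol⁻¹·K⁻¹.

Ideal: P_ideal = nRT/V = (1.51)(0.08206)(371.7)/0.07259 = 634.489 atm
vdW: P = nRT/(V − nb) − a n²/V² = 46.0576/0.0469351 − 0.469017/0.00526931 = 981.304 − 89.0092 = 892.295 atm
Ratio = 892.295/634.489 = 1.406

P_vdW / P_ideal ≈ 1.406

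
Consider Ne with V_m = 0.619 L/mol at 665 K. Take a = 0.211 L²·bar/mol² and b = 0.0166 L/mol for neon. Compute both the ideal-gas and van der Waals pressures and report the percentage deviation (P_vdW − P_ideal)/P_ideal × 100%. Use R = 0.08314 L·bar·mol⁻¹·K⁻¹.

2.14 %

Ideal: P_ideal = RT/V_m = (0.08314)(665)/0.619 = 89.3184 bar
vdW: P = RT/(V_m − b) − a/V_m² = 55.2881/0.602400 − 0.211/0.383161 = 91.7797 − 0.550682 = 91.2290 bar
% deviation = (91.2290 − 89.3184)/89.3184 × 100% = 2.14%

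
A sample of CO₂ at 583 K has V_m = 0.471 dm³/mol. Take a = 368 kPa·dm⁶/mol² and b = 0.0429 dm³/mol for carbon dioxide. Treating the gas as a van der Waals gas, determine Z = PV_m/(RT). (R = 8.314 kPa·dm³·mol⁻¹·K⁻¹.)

P = RT/(V_m − b) − a/V_m² = (8.314)(583)/(0.471 − 0.0429) − 368/(0.471)²
  = 4847.1/0.42810 − 1658.8 = 11322 − 1658.8 = 9663 kPa
Z = PV_m/(RT) = (9663)(0.471)/((8.314)(583)) = 4551.3/4847.1 = 0.9390

Z ≈ 0.9390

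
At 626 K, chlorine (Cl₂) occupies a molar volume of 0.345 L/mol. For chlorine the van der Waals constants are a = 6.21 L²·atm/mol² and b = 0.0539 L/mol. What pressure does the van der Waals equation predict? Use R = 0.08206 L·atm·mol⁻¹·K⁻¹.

P ≈ 124.3 atm

P = RT/(V_m − b) − a/V_m²
RT/(V_m − b) = (0.08206)(626)/(0.345 − 0.0539) = 51.370/0.29110 = 176.47 atm
a/V_m² = 6.21/(0.345)² = 52.174 atm
P = 176.47 − 52.174 = 124.3 atm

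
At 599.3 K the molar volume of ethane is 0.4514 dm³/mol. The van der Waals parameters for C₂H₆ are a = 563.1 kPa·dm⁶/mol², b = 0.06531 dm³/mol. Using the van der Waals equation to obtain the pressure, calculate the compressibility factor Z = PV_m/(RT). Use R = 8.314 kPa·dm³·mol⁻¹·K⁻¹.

P = RT/(V_m − b) − a/V_m² = (8.314)(599.3)/(0.4514 − 0.06531) − 563.1/(0.4514)²
  = 4982.6/0.38609 − 2763.5 = 12905 − 2763.5 = 10142 kPa
Z = PV_m/(RT) = (10142)(0.4514)/((8.314)(599.3)) = 4578.1/4982.6 = 0.9188

Z ≈ 0.9188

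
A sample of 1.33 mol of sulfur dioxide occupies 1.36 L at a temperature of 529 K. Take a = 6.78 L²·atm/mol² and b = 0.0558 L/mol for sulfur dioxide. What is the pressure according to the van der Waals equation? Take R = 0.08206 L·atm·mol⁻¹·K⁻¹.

P = nRT/(V − nb) − a n²/V²
nRT/(V − nb) = (1.33)(0.08206)(529)/(1.36 − 1.33×0.0558) = 57.735/1.2858 = 44.902 atm
a n²/V² = (6.78)(1.33)²/(1.36)² = 6.4842 atm
P = 44.902 − 6.4842 = 38.42 atm

P ≈ 38.42 atm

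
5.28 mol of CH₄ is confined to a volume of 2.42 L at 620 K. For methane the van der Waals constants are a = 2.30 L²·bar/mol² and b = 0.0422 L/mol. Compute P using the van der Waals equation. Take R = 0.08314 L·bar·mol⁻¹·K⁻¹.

P ≈ 112.9 bar

P = nRT/(V − nb) − a n²/V²
nRT/(V − nb) = (5.28)(0.08314)(620)/(2.42 − 5.28×0.0422) = 272.17/2.1972 = 123.87 bar
a n²/V² = (2.30)(5.28)²/(2.42)² = 10.949 bar
P = 123.87 − 10.949 = 112.9 bar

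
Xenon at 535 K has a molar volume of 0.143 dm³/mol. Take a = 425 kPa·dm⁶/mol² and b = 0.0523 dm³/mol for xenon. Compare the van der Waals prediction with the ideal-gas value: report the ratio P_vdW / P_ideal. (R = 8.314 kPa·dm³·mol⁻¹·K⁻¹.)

P_vdW / P_ideal ≈ 0.9085

Ideal: P_ideal = RT/V_m = (8.314)(535)/0.143 = 31104.8 kPa
vdW: P = RT/(V_m − b) − a/V_m² = 4447.99/0.0907000 − 425/0.0204490 = 49040.7 − 20783.4 = 28257.3 kPa
Ratio = 28257.3/31104.8 = 0.9085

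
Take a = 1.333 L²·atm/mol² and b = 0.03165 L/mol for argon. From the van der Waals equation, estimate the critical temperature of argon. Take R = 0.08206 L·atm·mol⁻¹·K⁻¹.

T_c ≈ 152.1 K

For a van der Waals gas, T_c = 8a/(27Rb).
T_c = 8×1.333/(27×0.08206×0.03165) = 10.664/0.070124 = 152.1 K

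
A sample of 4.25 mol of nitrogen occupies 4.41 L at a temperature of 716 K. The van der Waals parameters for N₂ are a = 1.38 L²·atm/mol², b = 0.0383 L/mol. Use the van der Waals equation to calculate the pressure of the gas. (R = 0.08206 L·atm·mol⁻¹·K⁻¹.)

P ≈ 57.51 atm

P = nRT/(V − nb) − a n²/V²
nRT/(V − nb) = (4.25)(0.08206)(716)/(4.41 − 4.25×0.0383) = 249.71/4.2472 = 58.794 atm
a n²/V² = (1.38)(4.25)²/(4.41)² = 1.2817 atm
P = 58.794 − 1.2817 = 57.51 atm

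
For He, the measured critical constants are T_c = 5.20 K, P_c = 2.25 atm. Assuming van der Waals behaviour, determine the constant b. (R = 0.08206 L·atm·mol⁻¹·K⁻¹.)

b ≈ 0.02371 L/mol

From T_c = 8a/(27Rb) and P_c = a/(27b²): b = R T_c/(8 P_c).
b = (0.08206)(5.20)/(8×2.25) = 0.42671/18.000 = 0.02371 L/mol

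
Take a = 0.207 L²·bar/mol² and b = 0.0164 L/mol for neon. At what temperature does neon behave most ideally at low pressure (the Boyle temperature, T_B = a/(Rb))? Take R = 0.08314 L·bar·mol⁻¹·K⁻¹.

For a van der Waals gas the second virial coefficient B₂ = b − a/(RT) vanishes at T_B = a/(Rb).
T_B = 0.207/(0.08314×0.0164) = 0.207/0.0013635 = 151.8 K

T_B ≈ 151.8 K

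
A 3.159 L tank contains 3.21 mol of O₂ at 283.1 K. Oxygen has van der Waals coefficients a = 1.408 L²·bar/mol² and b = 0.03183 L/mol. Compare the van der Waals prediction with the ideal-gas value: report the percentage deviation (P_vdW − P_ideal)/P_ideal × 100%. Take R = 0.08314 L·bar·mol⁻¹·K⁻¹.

Ideal: P_ideal = nRT/V = (3.21)(0.08314)(283.1)/3.159 = 23.9169 bar
vdW: P = nRT/(V − nb) − a n²/V² = 75.5536/3.05683 − 14.5082/9.97928 = 24.7163 − 1.45383 = 23.2625 bar
% deviation = (23.2625 − 23.9169)/23.9169 × 100% = -2.74%

-2.74 %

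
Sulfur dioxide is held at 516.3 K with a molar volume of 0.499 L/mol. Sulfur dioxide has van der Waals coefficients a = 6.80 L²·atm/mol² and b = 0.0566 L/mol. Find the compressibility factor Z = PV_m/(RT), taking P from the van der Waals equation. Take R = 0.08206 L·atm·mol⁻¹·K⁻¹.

P = RT/(V_m − b) − a/V_m² = (0.08206)(516.3)/(0.499 − 0.0566) − 6.80/(0.499)²
  = 42.368/0.44240 − 27.309 = 95.769 − 27.309 = 68.460 atm
Z = PV_m/(RT) = (68.460)(0.499)/((0.08206)(516.3)) = 34.162/42.368 = 0.8063

Z ≈ 0.8063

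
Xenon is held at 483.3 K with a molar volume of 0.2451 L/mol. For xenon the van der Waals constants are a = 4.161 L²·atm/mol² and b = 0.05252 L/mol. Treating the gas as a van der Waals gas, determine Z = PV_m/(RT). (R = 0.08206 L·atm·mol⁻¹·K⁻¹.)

Z ≈ 0.8447

P = RT/(V_m − b) − a/V_m² = (0.08206)(483.3)/(0.2451 − 0.05252) − 4.161/(0.2451)²
  = 39.660/0.19258 − 69.265 = 205.94 − 69.265 = 136.68 atm
Z = PV_m/(RT) = (136.68)(0.2451)/((0.08206)(483.3)) = 33.500/39.660 = 0.8447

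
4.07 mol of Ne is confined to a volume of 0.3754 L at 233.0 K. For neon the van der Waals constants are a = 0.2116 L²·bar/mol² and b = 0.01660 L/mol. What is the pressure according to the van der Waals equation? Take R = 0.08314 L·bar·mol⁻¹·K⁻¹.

P ≈ 231.2 bar

P = nRT/(V − nb) − a n²/V²
nRT/(V − nb) = (4.07)(0.08314)(233.0)/(0.3754 − 4.07×0.01660) = 78.842/0.30784 = 256.11 bar
a n²/V² = (0.2116)(4.07)²/(0.3754)² = 24.872 bar
P = 256.11 − 24.872 = 231.2 bar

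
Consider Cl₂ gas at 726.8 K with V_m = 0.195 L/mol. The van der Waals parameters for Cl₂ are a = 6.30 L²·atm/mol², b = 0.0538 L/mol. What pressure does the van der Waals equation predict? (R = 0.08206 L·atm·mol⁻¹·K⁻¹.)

P ≈ 256.7 atm

P = RT/(V_m − b) − a/V_m²
RT/(V_m − b) = (0.08206)(726.8)/(0.195 − 0.0538) = 59.641/0.14120 = 422.39 atm
a/V_m² = 6.30/(0.195)² = 165.68 atm
P = 422.39 − 165.68 = 256.7 atm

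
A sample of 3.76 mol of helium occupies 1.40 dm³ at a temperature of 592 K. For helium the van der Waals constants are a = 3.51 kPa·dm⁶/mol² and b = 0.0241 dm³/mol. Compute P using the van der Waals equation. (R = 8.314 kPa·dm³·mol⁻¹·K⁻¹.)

P = nRT/(V − nb) − a n²/V²
nRT/(V − nb) = (3.76)(8.314)(592)/(1.40 − 3.76×0.0241) = 18506/1.3094 = 14133 kPa
a n²/V² = (3.51)(3.76)²/(1.40)² = 25.318 kPa
P = 14133 − 25.318 = 14108 kPa

P ≈ 14108 kPa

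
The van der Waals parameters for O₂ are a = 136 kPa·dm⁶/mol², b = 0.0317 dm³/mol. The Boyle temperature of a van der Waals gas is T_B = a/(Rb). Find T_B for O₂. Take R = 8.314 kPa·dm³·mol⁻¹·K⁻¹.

For a van der Waals gas the second virial coefficient B₂ = b − a/(RT) vanishes at T_B = a/(Rb).
T_B = 136/(8.314×0.0317) = 136/0.26355 = 516.0 K

T_B ≈ 516.0 K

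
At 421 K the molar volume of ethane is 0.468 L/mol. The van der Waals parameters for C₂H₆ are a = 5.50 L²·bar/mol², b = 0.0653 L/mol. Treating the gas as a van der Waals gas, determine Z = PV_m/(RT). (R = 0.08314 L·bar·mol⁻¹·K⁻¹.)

Z ≈ 0.8264

P = RT/(V_m − b) − a/V_m² = (0.08314)(421)/(0.468 − 0.0653) − 5.50/(0.468)²
  = 35.002/0.40270 − 25.111 = 86.918 − 25.111 = 61.807 bar
Z = PV_m/(RT) = (61.807)(0.468)/((0.08314)(421)) = 28.926/35.002 = 0.8264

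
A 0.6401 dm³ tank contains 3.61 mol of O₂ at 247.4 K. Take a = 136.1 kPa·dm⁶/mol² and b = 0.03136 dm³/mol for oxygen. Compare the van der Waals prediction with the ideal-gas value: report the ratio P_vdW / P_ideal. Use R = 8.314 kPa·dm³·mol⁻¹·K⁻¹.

P_vdW / P_ideal ≈ 0.8417

Ideal: P_ideal = nRT/V = (3.61)(8.314)(247.4)/0.6401 = 11600.3 kPa
vdW: P = nRT/(V − nb) − a n²/V² = 7425.35/0.526890 − 1773.67/0.409728 = 14092.8 − 4328.90 = 9763.9 kPa
Ratio = 9763.9/11600.3 = 0.8417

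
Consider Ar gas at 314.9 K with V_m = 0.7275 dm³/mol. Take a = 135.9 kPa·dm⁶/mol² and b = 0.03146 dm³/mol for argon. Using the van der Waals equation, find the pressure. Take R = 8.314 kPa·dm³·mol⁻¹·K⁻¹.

P = RT/(V_m − b) − a/V_m²
RT/(V_m − b) = (8.314)(314.9)/(0.7275 − 0.03146) = 2618.1/0.69604 = 3761.4 kPa
a/V_m² = 135.9/(0.7275)² = 256.78 kPa
P = 3761.4 − 256.78 = 3505 kPa

P ≈ 3505 kPa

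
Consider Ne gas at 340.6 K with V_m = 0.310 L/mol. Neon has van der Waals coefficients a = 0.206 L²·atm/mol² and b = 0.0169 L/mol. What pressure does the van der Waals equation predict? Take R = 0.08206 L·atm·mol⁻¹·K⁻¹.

P = RT/(V_m − b) − a/V_m²
RT/(V_m − b) = (0.08206)(340.6)/(0.310 − 0.0169) = 27.950/0.29310 = 95.360 atm
a/V_m² = 0.206/(0.310)² = 2.1436 atm
P = 95.360 − 2.1436 = 93.22 atm

P ≈ 93.22 atm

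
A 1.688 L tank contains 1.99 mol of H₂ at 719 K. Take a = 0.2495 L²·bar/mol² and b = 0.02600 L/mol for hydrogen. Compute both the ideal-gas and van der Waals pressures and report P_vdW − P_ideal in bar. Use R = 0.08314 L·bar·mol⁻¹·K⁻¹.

Ideal: P_ideal = nRT/V = (1.99)(0.08314)(719)/1.688 = 70.4725 bar
vdW: P = nRT/(V − nb) − a n²/V² = 118.958/1.63626 − 0.988045/2.84934 = 72.7012 − 0.346763 = 72.3544 bar
ΔP = 72.3544 − 70.4725 = 1.882 bar

ΔP ≈ 1.882 bar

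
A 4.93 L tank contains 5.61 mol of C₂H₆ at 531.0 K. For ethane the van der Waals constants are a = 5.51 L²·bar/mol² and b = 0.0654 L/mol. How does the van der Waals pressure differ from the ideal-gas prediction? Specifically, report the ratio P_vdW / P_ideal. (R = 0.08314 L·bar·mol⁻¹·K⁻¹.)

Ideal: P_ideal = nRT/V = (5.61)(0.08314)(531.0)/4.93 = 50.2366 bar
vdW: P = nRT/(V − nb) − a n²/V² = 247.667/4.56311 − 173.411/24.3049 = 54.2759 − 7.13482 = 47.1411 bar
Ratio = 47.1411/50.2366 = 0.9384

P_vdW / P_ideal ≈ 0.9384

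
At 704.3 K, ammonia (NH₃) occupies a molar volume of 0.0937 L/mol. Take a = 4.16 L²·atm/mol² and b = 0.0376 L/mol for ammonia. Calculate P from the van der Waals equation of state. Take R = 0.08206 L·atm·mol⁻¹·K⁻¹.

P ≈ 556.4 atm

P = RT/(V_m − b) − a/V_m²
RT/(V_m − b) = (0.08206)(704.3)/(0.0937 − 0.0376) = 57.795/0.056100 = 1030.2 atm
a/V_m² = 4.16/(0.0937)² = 473.82 atm
P = 1030.2 − 473.82 = 556.4 atm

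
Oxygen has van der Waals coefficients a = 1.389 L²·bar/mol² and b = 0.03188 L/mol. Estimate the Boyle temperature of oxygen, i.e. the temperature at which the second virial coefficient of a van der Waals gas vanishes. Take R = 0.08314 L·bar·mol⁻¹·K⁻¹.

T_B ≈ 524.1 K

For a van der Waals gas the second virial coefficient B₂ = b − a/(RT) vanishes at T_B = a/(Rb).
T_B = 1.389/(0.08314×0.03188) = 1.389/0.0026505 = 524.1 K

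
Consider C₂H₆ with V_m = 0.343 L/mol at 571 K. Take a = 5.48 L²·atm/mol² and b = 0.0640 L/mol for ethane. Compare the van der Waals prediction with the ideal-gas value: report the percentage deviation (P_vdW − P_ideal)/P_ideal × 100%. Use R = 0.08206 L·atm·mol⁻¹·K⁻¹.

Ideal: P_ideal = RT/V_m = (0.08206)(571)/0.343 = 136.607 atm
vdW: P = RT/(V_m − b) − a/V_m² = 46.8563/0.279000 − 5.48/0.117649 = 167.944 − 46.5792 = 121.365 atm
% deviation = (121.365 − 136.607)/136.607 × 100% = -11.16%

-11.16 %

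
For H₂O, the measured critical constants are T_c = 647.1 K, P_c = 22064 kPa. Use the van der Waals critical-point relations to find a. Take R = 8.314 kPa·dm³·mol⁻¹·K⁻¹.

a ≈ 553.4 kPa·dm⁶/mol²

From T_c = 8a/(27Rb) and P_c = a/(27b²): a = 27 R² T_c²/(64 P_c).
a = 27×(8.314)²×(647.1)²/(64×22064) = 781495720/1412096 = 553.4 kPa·dm⁶/mol²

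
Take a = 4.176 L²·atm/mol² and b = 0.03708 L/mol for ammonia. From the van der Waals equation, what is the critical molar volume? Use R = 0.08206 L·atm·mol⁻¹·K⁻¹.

For a van der Waals gas, V_m,c = 3b.
V_m,c = 3×0.03708 = 0.1112 L/mol

V_m,c ≈ 0.1112 L/mol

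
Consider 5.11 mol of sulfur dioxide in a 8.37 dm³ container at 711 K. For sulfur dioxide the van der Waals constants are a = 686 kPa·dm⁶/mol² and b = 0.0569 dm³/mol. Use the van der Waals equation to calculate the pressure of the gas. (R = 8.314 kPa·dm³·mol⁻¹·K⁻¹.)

P = nRT/(V − nb) − a n²/V²
nRT/(V − nb) = (5.11)(8.314)(711)/(8.37 − 5.11×0.0569) = 30207/8.0792 = 3738.9 kPa
a n²/V² = (686)(5.11)²/(8.37)² = 255.69 kPa
P = 3738.9 − 255.69 = 3483 kPa

P ≈ 3483 kPa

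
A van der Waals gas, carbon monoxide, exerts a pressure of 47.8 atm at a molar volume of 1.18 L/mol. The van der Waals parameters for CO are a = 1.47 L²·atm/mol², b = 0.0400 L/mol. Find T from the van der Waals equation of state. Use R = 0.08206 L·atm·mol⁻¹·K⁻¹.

T = (P + a/V_m²)(V_m − b)/R
P + a/V_m² = 47.8 + 1.47/(1.18)² = 48.856 atm
V_m − b = 1.18 − 0.0400 = 1.1400 L/mol
T = (48.856)(1.1400)/0.08206 = 678.7 K

T ≈ 678.7 K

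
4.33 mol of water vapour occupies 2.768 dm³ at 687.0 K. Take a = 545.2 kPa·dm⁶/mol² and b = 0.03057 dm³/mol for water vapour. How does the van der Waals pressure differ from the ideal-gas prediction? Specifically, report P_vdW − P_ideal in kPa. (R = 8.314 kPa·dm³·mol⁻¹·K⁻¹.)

ΔP ≈ -885.4 kPa

Ideal: P_ideal = nRT/V = (4.33)(8.314)(687.0)/2.768 = 8934.88 kPa
vdW: P = nRT/(V − nb) − a n²/V² = 24731.7/2.63563 − 10221.9/7.66182 = 9383.60 − 1334.13 = 8049.47 kPa
ΔP = 8049.47 − 8934.88 = -885.4 kPa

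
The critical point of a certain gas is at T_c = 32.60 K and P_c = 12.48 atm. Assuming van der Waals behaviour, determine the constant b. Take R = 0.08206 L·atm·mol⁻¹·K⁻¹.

b ≈ 0.02679 L/mol

From T_c = 8a/(27Rb) and P_c = a/(27b²): b = R T_c/(8 P_c).
b = (0.08206)(32.60)/(8×12.48) = 2.6752/99.840 = 0.02679 L/mol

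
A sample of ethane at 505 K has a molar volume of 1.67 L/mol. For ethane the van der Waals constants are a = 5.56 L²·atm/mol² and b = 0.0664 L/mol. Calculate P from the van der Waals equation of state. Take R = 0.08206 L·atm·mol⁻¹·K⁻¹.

P = RT/(V_m − b) − a/V_m²
RT/(V_m − b) = (0.08206)(505)/(1.67 − 0.0664) = 41.440/1.6036 = 25.842 atm
a/V_m² = 5.56/(1.67)² = 1.9936 atm
P = 25.842 − 1.9936 = 23.85 atm

P ≈ 23.85 atm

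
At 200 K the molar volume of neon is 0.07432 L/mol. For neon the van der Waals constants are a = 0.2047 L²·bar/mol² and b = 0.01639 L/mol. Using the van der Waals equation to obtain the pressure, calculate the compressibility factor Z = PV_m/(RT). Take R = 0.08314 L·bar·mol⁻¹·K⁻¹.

Z ≈ 1.117

P = RT/(V_m − b) − a/V_m² = (0.08314)(200)/(0.07432 − 0.01639) − 0.2047/(0.07432)²
  = 16.628/0.057930 − 37.060 = 287.04 − 37.060 = 249.98 bar
Z = PV_m/(RT) = (249.98)(0.07432)/((0.08314)(200)) = 18.579/16.628 = 1.117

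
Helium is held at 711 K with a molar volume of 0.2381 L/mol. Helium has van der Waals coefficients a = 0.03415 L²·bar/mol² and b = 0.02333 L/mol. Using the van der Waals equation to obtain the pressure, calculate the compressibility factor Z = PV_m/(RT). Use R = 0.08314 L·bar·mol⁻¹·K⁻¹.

P = RT/(V_m − b) − a/V_m² = (0.08314)(711)/(0.2381 − 0.02333) − 0.03415/(0.2381)²
  = 59.113/0.21477 − 0.60238 = 275.24 − 0.60238 = 274.64 bar
Z = PV_m/(RT) = (274.64)(0.2381)/((0.08314)(711)) = 65.392/59.113 = 1.106

Z ≈ 1.106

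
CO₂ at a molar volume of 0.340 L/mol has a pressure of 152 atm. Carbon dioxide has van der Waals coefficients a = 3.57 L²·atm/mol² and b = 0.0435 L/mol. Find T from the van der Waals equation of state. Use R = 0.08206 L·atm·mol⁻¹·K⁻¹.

T ≈ 660.8 K

T = (P + a/V_m²)(V_m − b)/R
P + a/V_m² = 152 + 3.57/(0.340)² = 182.88 atm
V_m − b = 0.340 − 0.0435 = 0.29650 L/mol
T = (182.88)(0.29650)/0.08206 = 660.8 K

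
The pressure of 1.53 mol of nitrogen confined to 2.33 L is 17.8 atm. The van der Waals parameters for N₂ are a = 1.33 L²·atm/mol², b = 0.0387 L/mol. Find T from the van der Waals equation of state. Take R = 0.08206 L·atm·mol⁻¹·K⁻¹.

T ≈ 332.3 K

T = (P + a n²/V²)(V − nb)/(nR)
P + a n²/V² = 17.8 + (1.33)(1.53)²/(2.33)² = 18.373 atm
V − nb = 2.33 − (1.53)(0.0387) = 2.2708 L
T = (18.373)(2.2708)/((1.53)(0.08206)) = 332.3 K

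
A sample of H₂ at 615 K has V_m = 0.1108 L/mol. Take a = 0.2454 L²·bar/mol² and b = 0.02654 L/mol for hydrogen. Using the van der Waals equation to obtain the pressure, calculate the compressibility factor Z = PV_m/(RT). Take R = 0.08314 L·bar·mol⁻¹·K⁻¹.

P = RT/(V_m − b) − a/V_m² = (0.08314)(615)/(0.1108 − 0.02654) − 0.2454/(0.1108)²
  = 51.131/0.084260 − 19.989 = 606.82 − 19.989 = 586.83 bar
Z = PV_m/(RT) = (586.83)(0.1108)/((0.08314)(615)) = 65.021/51.131 = 1.272

Z ≈ 1.272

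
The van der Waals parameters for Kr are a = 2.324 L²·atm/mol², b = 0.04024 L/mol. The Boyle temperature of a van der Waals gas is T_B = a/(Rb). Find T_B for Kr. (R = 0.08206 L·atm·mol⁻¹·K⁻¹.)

T_B ≈ 703.8 K

For a van der Waals gas the second virial coefficient B₂ = b − a/(RT) vanishes at T_B = a/(Rb).
T_B = 2.324/(0.08206×0.04024) = 2.324/0.0033021 = 703.8 K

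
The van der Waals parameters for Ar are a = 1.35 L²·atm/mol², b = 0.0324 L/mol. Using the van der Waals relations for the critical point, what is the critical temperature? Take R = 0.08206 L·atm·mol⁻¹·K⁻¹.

T_c ≈ 150.4 K

For a van der Waals gas, T_c = 8a/(27Rb).
T_c = 8×1.35/(27×0.08206×0.0324) = 10.800/0.071786 = 150.4 K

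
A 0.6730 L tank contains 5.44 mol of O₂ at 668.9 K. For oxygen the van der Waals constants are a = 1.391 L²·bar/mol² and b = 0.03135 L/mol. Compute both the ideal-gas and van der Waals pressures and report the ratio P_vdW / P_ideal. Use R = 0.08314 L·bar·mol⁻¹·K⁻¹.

P_vdW / P_ideal ≈ 1.137

Ideal: P_ideal = nRT/V = (5.44)(0.08314)(668.9)/0.6730 = 449.526 bar
vdW: P = nRT/(V − nb) − a n²/V² = 302.531/0.502456 − 41.1647/0.452929 = 602.104 − 90.8855 = 511.219 bar
Ratio = 511.219/449.526 = 1.137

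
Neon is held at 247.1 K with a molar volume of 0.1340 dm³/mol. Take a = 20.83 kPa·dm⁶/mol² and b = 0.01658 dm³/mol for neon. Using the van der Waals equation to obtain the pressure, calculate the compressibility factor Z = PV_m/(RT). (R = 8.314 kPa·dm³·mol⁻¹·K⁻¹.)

Z ≈ 1.066

P = RT/(V_m − b) − a/V_m² = (8.314)(247.1)/(0.1340 − 0.01658) − 20.83/(0.1340)²
  = 2054.4/0.11742 − 1160.1 = 17496 − 1160.1 = 16336 kPa
Z = PV_m/(RT) = (16336)(0.1340)/((8.314)(247.1)) = 2189.0/2054.4 = 1.066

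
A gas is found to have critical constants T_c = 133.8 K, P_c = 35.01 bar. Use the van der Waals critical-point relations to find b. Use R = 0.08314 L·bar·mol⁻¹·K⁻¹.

From T_c = 8a/(27Rb) and P_c = a/(27b²): b = R T_c/(8 P_c).
b = (0.08314)(133.8)/(8×35.01) = 11.124/280.08 = 0.03972 L/mol

b ≈ 0.03972 L/mol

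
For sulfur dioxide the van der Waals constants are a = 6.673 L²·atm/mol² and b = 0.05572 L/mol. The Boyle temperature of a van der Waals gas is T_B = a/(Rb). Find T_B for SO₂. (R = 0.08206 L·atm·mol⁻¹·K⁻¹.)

For a van der Waals gas the second virial coefficient B₂ = b − a/(RT) vanishes at T_B = a/(Rb).
T_B = 6.673/(0.08206×0.05572) = 6.673/0.0045724 = 1459 K

T_B ≈ 1459 K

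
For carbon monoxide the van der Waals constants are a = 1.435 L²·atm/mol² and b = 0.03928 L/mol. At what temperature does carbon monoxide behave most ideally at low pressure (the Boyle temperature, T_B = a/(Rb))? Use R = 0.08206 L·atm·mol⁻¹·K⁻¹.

For a van der Waals gas the second virial coefficient B₂ = b − a/(RT) vanishes at T_B = a/(Rb).
T_B = 1.435/(0.08206×0.03928) = 1.435/0.0032233 = 445.2 K

T_B ≈ 445.2 K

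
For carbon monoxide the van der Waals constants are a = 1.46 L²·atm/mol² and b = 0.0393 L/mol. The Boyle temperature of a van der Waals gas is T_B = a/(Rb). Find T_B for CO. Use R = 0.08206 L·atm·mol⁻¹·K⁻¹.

T_B ≈ 452.7 K

For a van der Waals gas the second virial coefficient B₂ = b − a/(RT) vanishes at T_B = a/(Rb).
T_B = 1.46/(0.08206×0.0393) = 1.46/0.0032250 = 452.7 K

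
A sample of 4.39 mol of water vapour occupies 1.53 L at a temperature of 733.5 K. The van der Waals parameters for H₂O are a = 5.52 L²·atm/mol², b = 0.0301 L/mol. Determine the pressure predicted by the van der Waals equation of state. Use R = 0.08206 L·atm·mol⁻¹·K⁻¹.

P = nRT/(V − nb) − a n²/V²
nRT/(V − nb) = (4.39)(0.08206)(733.5)/(1.53 − 4.39×0.0301) = 264.24/1.3979 = 189.03 atm
a n²/V² = (5.52)(4.39)²/(1.53)² = 45.445 atm
P = 189.03 − 45.445 = 143.6 atm

P ≈ 143.6 atm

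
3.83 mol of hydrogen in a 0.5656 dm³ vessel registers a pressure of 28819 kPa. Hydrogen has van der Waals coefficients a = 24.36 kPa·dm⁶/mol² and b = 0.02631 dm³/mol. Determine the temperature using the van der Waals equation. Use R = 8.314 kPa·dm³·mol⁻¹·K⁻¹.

T ≈ 437.0 K

T = (P + a n²/V²)(V − nb)/(nR)
P + a n²/V² = 28819 + (24.36)(3.83)²/(0.5656)² = 29936 kPa
V − nb = 0.5656 − (3.83)(0.02631) = 0.46483 dm³
T = (29936)(0.46483)/((3.83)(8.314)) = 437.0 K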